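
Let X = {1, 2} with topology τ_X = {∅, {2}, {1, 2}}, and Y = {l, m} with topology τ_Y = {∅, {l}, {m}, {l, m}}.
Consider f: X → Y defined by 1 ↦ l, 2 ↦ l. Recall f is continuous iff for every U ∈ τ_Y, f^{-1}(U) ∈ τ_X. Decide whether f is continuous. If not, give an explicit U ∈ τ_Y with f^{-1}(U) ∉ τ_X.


f IS continuous.

Compute f^{-1}(U) for each U ∈ τ_Y:
  U = ∅: f^{-1}(U) = ∅ ∈ τ_X ✓.
  U = {l}: f^{-1}(U) = {1, 2} ∈ τ_X ✓.
  U = {m}: f^{-1}(U) = ∅ ∈ τ_X ✓.
  U = {l, m}: f^{-1}(U) = {1, 2} ∈ τ_X ✓.
Every preimage lies in τ_X, so f IS continuous.


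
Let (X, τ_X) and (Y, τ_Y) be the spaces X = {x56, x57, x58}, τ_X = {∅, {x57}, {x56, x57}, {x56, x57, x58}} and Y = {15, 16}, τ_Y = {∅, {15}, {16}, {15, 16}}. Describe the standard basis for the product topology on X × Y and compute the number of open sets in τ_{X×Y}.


Basis B = {∅ × ∅, {x57} × {15}, {x57} × {16}, {x56, x57} × {15}, {x56, x57} × {16}, {x57} × {15, 16}, {x56, x57, x58} × {15}, {x56, x57, x58} × {16}, {x56, x57} × {15, 16}, {x56, x57, x58} × {15, 16}}; |τ_{X×Y}| = 16.

Enumerate products U × V with U ∈ τ_X, V ∈ τ_Y (deduplicated):
  ∅ × ∅ = {} (∅)
  {x57} × {15} = {(x57,15)}
  {x57} × {16} = {(x57,16)}
  {x56, x57} × {15} = {(x56,15), (x57,15)}
  {x56, x57} × {16} = {(x56,16), (x57,16)}
  {x57} × {15, 16} = {(x57,15), (x57,16)}
  {x56, x57, x58} × {15} = {(x56,15), (x57,15), (x58,15)}
  {x56, x57, x58} × {16} = {(x56,16), (x57,16), (x58,16)}
  {x56, x57} × {15, 16} = {(x56,15), (x56,16), (x57,15), (x57,16)}
  {x56, x57, x58} × {15, 16} = {(x56,15), (x56,16), (x57,15), (x57,16), (x58,15), (x58,16)}
These 10 distinct sets form the basis B.
Close under arbitrary unions to get τ_{X×Y}; counting gives |τ_{X×Y}| = 16.


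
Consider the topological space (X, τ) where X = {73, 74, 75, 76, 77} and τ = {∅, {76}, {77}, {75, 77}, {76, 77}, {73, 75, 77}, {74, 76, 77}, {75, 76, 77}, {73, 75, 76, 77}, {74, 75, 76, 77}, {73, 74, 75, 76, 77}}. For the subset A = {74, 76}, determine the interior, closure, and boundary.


int(A) = {76}, cl(A) = {74, 76}, ∂A = {74}.

Closed sets in (X, τ) are complements of opens:
  closed(X, τ) = {∅, {73}, {74}, {73, 74}, {73, 75}, {74, 76}, {73, 74, 75}, {73, 74, 76}, {73, 74, 75, 76}, {73, 74, 75, 77}, {73, 74, 75, 76, 77}}.
int(A) = ⋃ {U ∈ τ : U ⊆ A}. Opens contained in A: ∅, {76}.
Taking the union of these: int(A) = {76}.
cl(A) = ⋂ {C closed : A ⊆ C}. Closed sets containing A: {74, 76}, {73, 74, 76}, {73, 74, 75, 76}, {73, 74, 75, 76, 77}.
Intersecting these: cl(A) = {74, 76}.
∂A = cl(A) ∖ int(A) = {74, 76} ∖ {76} = {74}.


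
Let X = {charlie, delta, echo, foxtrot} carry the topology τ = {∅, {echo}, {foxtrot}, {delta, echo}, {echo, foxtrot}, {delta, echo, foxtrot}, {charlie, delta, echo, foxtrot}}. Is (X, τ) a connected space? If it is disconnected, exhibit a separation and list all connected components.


(X, τ) is connected.

Find clopen sets (U ∈ τ with X ∖ U ∈ τ):
  U = ∅, X ∖ U = {charlie, delta, echo, foxtrot} — both open, so U is clopen.
  U = {charlie, delta, echo, foxtrot}, X ∖ U = ∅ — both open, so U is clopen.
Only trivial clopens (∅ and X) exist, so (X, τ) is connected.
Compute connected components by grouping points that agree on all clopens:
  component: {charlie, delta, echo, foxtrot}


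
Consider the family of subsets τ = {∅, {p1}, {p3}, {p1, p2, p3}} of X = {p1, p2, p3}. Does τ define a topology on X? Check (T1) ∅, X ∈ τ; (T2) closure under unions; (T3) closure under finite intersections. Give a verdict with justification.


τ is NOT a topology on X.

Axiom (T1): ∅ ∈ τ? Yes; X ∈ τ? Yes.
Axiom (T2/T3): check pairwise unions and intersections of members of τ.
Counterexample for (T2): {p1} ∪ {p3} = {p1, p3} ∉ τ. Therefore τ is NOT a topology.


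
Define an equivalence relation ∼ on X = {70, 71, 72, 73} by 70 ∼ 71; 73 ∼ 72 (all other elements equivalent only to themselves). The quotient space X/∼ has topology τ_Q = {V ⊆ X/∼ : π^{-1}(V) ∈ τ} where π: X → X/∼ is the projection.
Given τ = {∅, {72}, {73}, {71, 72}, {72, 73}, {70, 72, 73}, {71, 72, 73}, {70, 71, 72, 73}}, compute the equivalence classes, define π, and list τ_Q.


X/∼ = {[70=71], [72=73]}; |τ_Q| = 3.

Equivalence classes: [70=71], [72=73].
Quotient map π: X → X/∼ sends 70 ↦ [70=71], 71 ↦ [70=71], 72 ↦ [72=73], 73 ↦ [72=73].
For each subset V ⊆ X/∼, compute π^{-1}(V) ⊆ X and check whether π^{-1}(V) ∈ τ. V is open in τ_Q iff π^{-1}(V) ∈ τ.
  V = {}: π^{-1}(V) = ∅ ∈ τ ✓.
  V = {[70=71]}: π^{-1}(V) = {70, 71} ∉ τ ✗.
  V = {[72=73]}: π^{-1}(V) = {72, 73} ∈ τ ✓.
  V = {[70=71], [72=73]}: π^{-1}(V) = {70, 71, 72, 73} ∈ τ ✓.
Open sets in the quotient: τ_Q = {{}, {[72=73]}, {[70=71], [72=73]}} (3 elements).


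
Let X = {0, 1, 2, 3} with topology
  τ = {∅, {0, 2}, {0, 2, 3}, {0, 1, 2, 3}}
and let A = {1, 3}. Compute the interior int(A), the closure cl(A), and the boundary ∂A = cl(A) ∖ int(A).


int(A) = ∅, cl(A) = {1, 3}, ∂A = {1, 3}.

Closed sets in (X, τ) are complements of opens:
  closed(X, τ) = {∅, {1}, {1, 3}, {0, 1, 2, 3}}.
int(A) = ⋃ {U ∈ τ : U ⊆ A}. Opens contained in A: ∅.
Taking the union of these: int(A) = ∅.
cl(A) = ⋂ {C closed : A ⊆ C}. Closed sets containing A: {1, 3}, {0, 1, 2, 3}.
Intersecting these: cl(A) = {1, 3}.
∂A = cl(A) ∖ int(A) = {1, 3} ∖ ∅ = {1, 3}.


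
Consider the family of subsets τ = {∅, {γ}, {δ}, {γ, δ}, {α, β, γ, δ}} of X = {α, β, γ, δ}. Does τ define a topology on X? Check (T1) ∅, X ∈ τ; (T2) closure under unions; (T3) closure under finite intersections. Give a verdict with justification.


τ IS a topology on X.

Axiom (T1): ∅ ∈ τ? Yes; X ∈ τ? Yes.
Axiom (T2/T3): check pairwise unions and intersections of members of τ.
All pairwise intersections and unions checked — each lies in τ. Therefore τ satisfies (T1), (T2), (T3): it IS a topology on X.


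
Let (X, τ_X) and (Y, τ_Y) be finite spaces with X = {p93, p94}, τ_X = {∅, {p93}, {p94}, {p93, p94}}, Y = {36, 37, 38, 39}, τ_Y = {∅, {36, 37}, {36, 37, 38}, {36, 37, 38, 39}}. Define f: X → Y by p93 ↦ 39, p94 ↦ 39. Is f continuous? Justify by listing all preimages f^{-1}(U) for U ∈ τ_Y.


f IS continuous.

Compute f^{-1}(U) for each U ∈ τ_Y:
  U = ∅: f^{-1}(U) = ∅ ∈ τ_X ✓.
  U = {36, 37}: f^{-1}(U) = ∅ ∈ τ_X ✓.
  U = {36, 37, 38}: f^{-1}(U) = ∅ ∈ τ_X ✓.
  U = {36, 37, 38, 39}: f^{-1}(U) = {p93, p94} ∈ τ_X ✓.
Every preimage lies in τ_X, so f IS continuous.


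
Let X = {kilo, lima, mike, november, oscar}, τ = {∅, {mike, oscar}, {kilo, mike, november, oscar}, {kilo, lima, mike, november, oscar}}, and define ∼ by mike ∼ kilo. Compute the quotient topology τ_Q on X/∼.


X/∼ = {[kilo=mike], [lima], [november], [oscar]}; |τ_Q| = 3.

Equivalence classes: [kilo=mike], [lima], [november], [oscar].
Quotient map π: X → X/∼ sends kilo ↦ [kilo=mike], lima ↦ [lima], mike ↦ [kilo=mike], november ↦ [november], oscar ↦ [oscar].
For each subset V ⊆ X/∼, compute π^{-1}(V) ⊆ X and check whether π^{-1}(V) ∈ τ. V is open in τ_Q iff π^{-1}(V) ∈ τ.
  V = {}: π^{-1}(V) = ∅ ∈ τ ✓.
  V = {[kilo=mike]}: π^{-1}(V) = {kilo, mike} ∉ τ ✗.
  V = {[lima]}: π^{-1}(V) = {lima} ∉ τ ✗.
  V = {[kilo=mike], [lima]}: π^{-1}(V) = {kilo, lima, mike} ∉ τ ✗.
  V = {[november]}: π^{-1}(V) = {november} ∉ τ ✗.
  V = {[kilo=mike], [november]}: π^{-1}(V) = {kilo, mike, november} ∉ τ ✗.
  V = {[lima], [november]}: π^{-1}(V) = {lima, november} ∉ τ ✗.
  V = {[kilo=mike], [lima], [november]}: π^{-1}(V) = {kilo, lima, mike, november} ∉ τ ✗.
  V = {[oscar]}: π^{-1}(V) = {oscar} ∉ τ ✗.
  V = {[kilo=mike], [oscar]}: π^{-1}(V) = {kilo, mike, oscar} ∉ τ ✗.
  V = {[lima], [oscar]}: π^{-1}(V) = {lima, oscar} ∉ τ ✗.
  V = {[kilo=mike], [lima], [oscar]}: π^{-1}(V) = {kilo, lima, mike, oscar} ∉ τ ✗.
  V = {[november], [oscar]}: π^{-1}(V) = {november, oscar} ∉ τ ✗.
  V = {[kilo=mike], [november], [oscar]}: π^{-1}(V) = {kilo, mike, november, oscar} ∈ τ ✓.
  V = {[lima], [november], [oscar]}: π^{-1}(V) = {lima, november, oscar} ∉ τ ✗.
  V = {[kilo=mike], [lima], [november], [oscar]}: π^{-1}(V) = {kilo, lima, mike, november, oscar} ∈ τ ✓.
Open sets in the quotient: τ_Q = {{}, {[kilo=mike], [november], [oscar]}, {[kilo=mike], [lima], [november], [oscar]}} (3 elements).


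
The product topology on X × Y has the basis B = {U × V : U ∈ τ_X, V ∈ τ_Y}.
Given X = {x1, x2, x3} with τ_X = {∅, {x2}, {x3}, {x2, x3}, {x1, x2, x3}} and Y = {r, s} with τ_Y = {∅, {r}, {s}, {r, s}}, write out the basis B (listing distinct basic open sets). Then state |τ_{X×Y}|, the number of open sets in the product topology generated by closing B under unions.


Basis B = {∅ × ∅, {x2} × {r}, {x2} × {s}, {x3} × {r}, {x3} × {s}, {x2} × {r, s}, {x2, x3} × {r}, {x2, x3} × {s}, {x3} × {r, s}, {x1, x2, x3} × {r}, {x1, x2, x3} × {s}, {x2, x3} × {r, s}, {x1, x2, x3} × {r, s}}; |τ_{X×Y}| = 25.

Enumerate products U × V with U ∈ τ_X, V ∈ τ_Y (deduplicated):
  ∅ × ∅ = {} (∅)
  {x2} × {r} = {(x2,r)}
  {x2} × {s} = {(x2,s)}
  {x3} × {r} = {(x3,r)}
  {x3} × {s} = {(x3,s)}
  {x2} × {r, s} = {(x2,r), (x2,s)}
  {x2, x3} × {r} = {(x2,r), (x3,r)}
  {x2, x3} × {s} = {(x2,s), (x3,s)}
  {x3} × {r, s} = {(x3,r), (x3,s)}
  {x1, x2, x3} × {r} = {(x1,r), (x2,r), (x3,r)}
  {x1, x2, x3} × {s} = {(x1,s), (x2,s), (x3,s)}
  {x2, x3} × {r, s} = {(x2,r), (x2,s), (x3,r), (x3,s)}
  {x1, x2, x3} × {r, s} = {(x1,r), (x1,s), (x2,r), (x2,s), (x3,r), (x3,s)}
These 13 distinct sets form the basis B.
Close under arbitrary unions to get τ_{X×Y}; counting gives |τ_{X×Y}| = 25.


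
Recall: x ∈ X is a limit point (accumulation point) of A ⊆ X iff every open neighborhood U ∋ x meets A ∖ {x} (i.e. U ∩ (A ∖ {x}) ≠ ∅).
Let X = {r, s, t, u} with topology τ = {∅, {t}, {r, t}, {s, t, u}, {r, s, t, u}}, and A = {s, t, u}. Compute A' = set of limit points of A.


A' = {r, s, u}

For each x ∈ X, list the open sets U ∈ τ with x ∈ U, then check whether U ∩ (A ∖ {x}) ≠ ∅ for every such U.
  x = r: opens ∋ x are {r, t}, {r, s, t, u}; each meets A ∖ {r}, so x IS a limit point.
  x = s: opens ∋ x are {s, t, u}, {r, s, t, u}; each meets A ∖ {s}, so x IS a limit point.
  x = t: open {t} ∋ x has {t} ∩ (A ∖ {t}) = ∅, so x is NOT a limit point.
  x = u: opens ∋ x are {s, t, u}, {r, s, t, u}; each meets A ∖ {u}, so x IS a limit point.
Collecting: A' = {r, s, u}.


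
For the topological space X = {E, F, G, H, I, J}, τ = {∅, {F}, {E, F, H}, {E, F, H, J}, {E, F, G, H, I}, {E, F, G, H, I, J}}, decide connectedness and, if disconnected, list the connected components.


(X, τ) is connected.

Find clopen sets (U ∈ τ with X ∖ U ∈ τ):
  U = ∅, X ∖ U = {E, F, G, H, I, J} — both open, so U is clopen.
  U = {E, F, G, H, I, J}, X ∖ U = ∅ — both open, so U is clopen.
Only trivial clopens (∅ and X) exist, so (X, τ) is connected.
Compute connected components by grouping points that agree on all clopens:
  component: {E, F, G, H, I, J}


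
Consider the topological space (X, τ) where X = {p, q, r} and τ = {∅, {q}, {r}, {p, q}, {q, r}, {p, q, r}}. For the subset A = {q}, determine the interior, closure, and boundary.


int(A) = {q}, cl(A) = {p, q}, ∂A = {p}.

Closed sets in (X, τ) are complements of opens:
  closed(X, τ) = {∅, {p}, {r}, {p, q}, {p, r}, {p, q, r}}.
int(A) = ⋃ {U ∈ τ : U ⊆ A}. Opens contained in A: ∅, {q}.
Taking the union of these: int(A) = {q}.
cl(A) = ⋂ {C closed : A ⊆ C}. Closed sets containing A: {p, q}, {p, q, r}.
Intersecting these: cl(A) = {p, q}.
∂A = cl(A) ∖ int(A) = {p, q} ∖ {q} = {p}.


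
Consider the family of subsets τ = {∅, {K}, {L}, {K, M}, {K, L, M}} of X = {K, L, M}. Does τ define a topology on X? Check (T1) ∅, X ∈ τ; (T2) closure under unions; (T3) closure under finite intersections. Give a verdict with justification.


τ is NOT a topology on X.

Axiom (T1): ∅ ∈ τ? Yes; X ∈ τ? Yes.
Axiom (T2/T3): check pairwise unions and intersections of members of τ.
Counterexample for (T2): {K} ∪ {L} = {K, L} ∉ τ. Therefore τ is NOT a topology.


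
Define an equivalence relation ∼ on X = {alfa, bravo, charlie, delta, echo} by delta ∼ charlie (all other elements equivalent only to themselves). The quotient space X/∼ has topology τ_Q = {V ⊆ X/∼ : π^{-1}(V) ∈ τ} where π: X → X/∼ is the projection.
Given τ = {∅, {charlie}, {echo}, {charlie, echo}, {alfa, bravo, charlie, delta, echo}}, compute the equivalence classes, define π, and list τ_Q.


X/∼ = {[alfa], [bravo], [charlie=delta], [echo]}; |τ_Q| = 3.

Equivalence classes: [alfa], [bravo], [charlie=delta], [echo].
Quotient map π: X → X/∼ sends alfa ↦ [alfa], bravo ↦ [bravo], charlie ↦ [charlie=delta], delta ↦ [charlie=delta], echo ↦ [echo].
For each subset V ⊆ X/∼, compute π^{-1}(V) ⊆ X and check whether π^{-1}(V) ∈ τ. V is open in τ_Q iff π^{-1}(V) ∈ τ.
  V = {}: π^{-1}(V) = ∅ ∈ τ ✓.
  V = {[alfa]}: π^{-1}(V) = {alfa} ∉ τ ✗.
  V = {[bravo]}: π^{-1}(V) = {bravo} ∉ τ ✗.
  V = {[alfa], [bravo]}: π^{-1}(V) = {alfa, bravo} ∉ τ ✗.
  V = {[charlie=delta]}: π^{-1}(V) = {charlie, delta} ∉ τ ✗.
  V = {[alfa], [charlie=delta]}: π^{-1}(V) = {alfa, charlie, delta} ∉ τ ✗.
  V = {[bravo], [charlie=delta]}: π^{-1}(V) = {bravo, charlie, delta} ∉ τ ✗.
  V = {[alfa], [bravo], [charlie=delta]}: π^{-1}(V) = {alfa, bravo, charlie, delta} ∉ τ ✗.
  V = {[echo]}: π^{-1}(V) = {echo} ∈ τ ✓.
  V = {[alfa], [echo]}: π^{-1}(V) = {alfa, echo} ∉ τ ✗.
  V = {[bravo], [echo]}: π^{-1}(V) = {bravo, echo} ∉ τ ✗.
  V = {[alfa], [bravo], [echo]}: π^{-1}(V) = {alfa, bravo, echo} ∉ τ ✗.
  V = {[charlie=delta], [echo]}: π^{-1}(V) = {charlie, delta, echo} ∉ τ ✗.
  V = {[alfa], [charlie=delta], [echo]}: π^{-1}(V) = {alfa, charlie, delta, echo} ∉ τ ✗.
  V = {[bravo], [charlie=delta], [echo]}: π^{-1}(V) = {bravo, charlie, delta, echo} ∉ τ ✗.
  V = {[alfa], [bravo], [charlie=delta], [echo]}: π^{-1}(V) = {alfa, bravo, charlie, delta, echo} ∈ τ ✓.
Open sets in the quotient: τ_Q = {{}, {[echo]}, {[alfa], [bravo], [charlie=delta], [echo]}} (3 elements).


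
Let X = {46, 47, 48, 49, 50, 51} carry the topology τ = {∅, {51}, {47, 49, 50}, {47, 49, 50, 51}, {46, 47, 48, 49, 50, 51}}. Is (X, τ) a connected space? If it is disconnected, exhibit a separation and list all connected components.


(X, τ) is connected.

Find clopen sets (U ∈ τ with X ∖ U ∈ τ):
  U = ∅, X ∖ U = {46, 47, 48, 49, 50, 51} — both open, so U is clopen.
  U = {46, 47, 48, 49, 50, 51}, X ∖ U = ∅ — both open, so U is clopen.
Only trivial clopens (∅ and X) exist, so (X, τ) is connected.
Compute connected components by grouping points that agree on all clopens:
  component: {46, 47, 48, 49, 50, 51}


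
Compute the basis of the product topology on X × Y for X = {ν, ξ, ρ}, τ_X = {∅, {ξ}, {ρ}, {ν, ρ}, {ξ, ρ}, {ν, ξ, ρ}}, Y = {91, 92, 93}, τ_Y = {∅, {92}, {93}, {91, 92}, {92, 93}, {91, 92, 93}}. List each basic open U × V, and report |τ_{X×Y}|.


Basis B = {∅ × ∅, {ξ} × {92}, {ξ} × {93}, {ρ} × {92}, {ρ} × {93}, {ν, ρ} × {92}, {ν, ρ} × {93}, {ξ} × {91, 92}, {ξ} × {92, 93}, {ξ, ρ} × {92}, {ξ, ρ} × {93}, {ρ} × {91, 92}, {ρ} × {92, 93}, {ν, ξ, ρ} × {92}, {ν, ξ, ρ} × {93}, {ξ} × {91, 92, 93}, {ρ} × {91, 92, 93}, {ν, ρ} × {91, 92}, {ν, ρ} × {92, 93}, {ξ, ρ} × {91, 92}, {ξ, ρ} × {92, 93}, {ν, ρ} × {91, 92, 93}, {ν, ξ, ρ} × {91, 92}, {ν, ξ, ρ} × {92, 93}, {ξ, ρ} × {91, 92, 93}, {ν, ξ, ρ} × {91, 92, 93}}; |τ_{X×Y}| = 108.

Enumerate products U × V with U ∈ τ_X, V ∈ τ_Y (deduplicated):
  ∅ × ∅ = {} (∅)
  {ξ} × {92} = {(ξ,92)}
  {ξ} × {93} = {(ξ,93)}
  {ρ} × {92} = {(ρ,92)}
  {ρ} × {93} = {(ρ,93)}
  {ν, ρ} × {92} = {(ν,92), (ρ,92)}
  {ν, ρ} × {93} = {(ν,93), (ρ,93)}
  {ξ} × {91, 92} = {(ξ,91), (ξ,92)}
  {ξ} × {92, 93} = {(ξ,92), (ξ,93)}
  {ξ, ρ} × {92} = {(ξ,92), (ρ,92)}
  {ξ, ρ} × {93} = {(ξ,93), (ρ,93)}
  {ρ} × {91, 92} = {(ρ,91), (ρ,92)}
  {ρ} × {92, 93} = {(ρ,92), (ρ,93)}
  {ν, ξ, ρ} × {92} = {(ν,92), (ξ,92), (ρ,92)}
  {ν, ξ, ρ} × {93} = {(ν,93), (ξ,93), (ρ,93)}
  {ξ} × {91, 92, 93} = {(ξ,91), (ξ,92), (ξ,93)}
  {ρ} × {91, 92, 93} = {(ρ,91), (ρ,92), (ρ,93)}
  {ν, ρ} × {91, 92} = {(ν,91), (ν,92), (ρ,91), (ρ,92)}
  {ν, ρ} × {92, 93} = {(ν,92), (ν,93), (ρ,92), (ρ,93)}
  {ξ, ρ} × {91, 92} = {(ξ,91), (ξ,92), (ρ,91), (ρ,92)}
  {ξ, ρ} × {92, 93} = {(ξ,92), (ξ,93), (ρ,92), (ρ,93)}
  {ν, ρ} × {91, 92, 93} = {(ν,91), (ν,92), (ν,93), (ρ,91), (ρ,92), (ρ,93)}
  {ν, ξ, ρ} × {91, 92} = {(ν,91), (ν,92), (ξ,91), (ξ,92), (ρ,91), (ρ,92)}
  {ν, ξ, ρ} × {92, 93} = {(ν,92), (ν,93), (ξ,92), (ξ,93), (ρ,92), (ρ,93)}
  {ξ, ρ} × {91, 92, 93} = {(ξ,91), (ξ,92), (ξ,93), (ρ,91), (ρ,92), (ρ,93)}
  {ν, ξ, ρ} × {91, 92, 93} = {(ν,91), (ν,92), (ν,93), (ξ,91), (ξ,92), (ξ,93), (ρ,91), (ρ,92), (ρ,93)}
These 26 distinct sets form the basis B.
Close under arbitrary unions to get τ_{X×Y}; counting gives |τ_{X×Y}| = 108.


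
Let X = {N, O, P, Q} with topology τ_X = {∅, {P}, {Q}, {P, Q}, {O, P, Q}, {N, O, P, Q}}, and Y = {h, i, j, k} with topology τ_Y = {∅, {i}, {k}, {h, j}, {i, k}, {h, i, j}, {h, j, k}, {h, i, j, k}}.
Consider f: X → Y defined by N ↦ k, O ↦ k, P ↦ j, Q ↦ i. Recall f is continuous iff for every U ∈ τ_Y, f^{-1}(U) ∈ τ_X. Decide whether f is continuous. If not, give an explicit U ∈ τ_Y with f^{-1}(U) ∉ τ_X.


f is NOT continuous.

Compute f^{-1}(U) for each U ∈ τ_Y:
  U = ∅: f^{-1}(U) = ∅ ∈ τ_X ✓.
  U = {i}: f^{-1}(U) = {Q} ∈ τ_X ✓.
  U = {k}: f^{-1}(U) = {N, O} ∉ τ_X ✗.
  U = {h, j}: f^{-1}(U) = {P} ∈ τ_X ✓.
  U = {i, k}: f^{-1}(U) = {N, O, Q} ∉ τ_X ✗.
  U = {h, i, j}: f^{-1}(U) = {P, Q} ∈ τ_X ✓.
  U = {h, j, k}: f^{-1}(U) = {N, O, P} ∉ τ_X ✗.
  U = {h, i, j, k}: f^{-1}(U) = {N, O, P, Q} ∈ τ_X ✓.
Found U = {k} with f^{-1}(U) = {N, O} not in τ_X. Therefore f is NOT continuous.


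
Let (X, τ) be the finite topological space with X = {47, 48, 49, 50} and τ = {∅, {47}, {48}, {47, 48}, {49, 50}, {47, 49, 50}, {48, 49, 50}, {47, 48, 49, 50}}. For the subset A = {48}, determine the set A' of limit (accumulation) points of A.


A' = ∅

For each x ∈ X, list the open sets U ∈ τ with x ∈ U, then check whether U ∩ (A ∖ {x}) ≠ ∅ for every such U.
  x = 47: open {47} ∋ x has {47} ∩ (A ∖ {47}) = ∅, so x is NOT a limit point.
  x = 48: open {48} ∋ x has {48} ∩ (A ∖ {48}) = ∅, so x is NOT a limit point.
  x = 49: open {49, 50} ∋ x has {49, 50} ∩ (A ∖ {49}) = ∅, so x is NOT a limit point.
  x = 50: open {49, 50} ∋ x has {49, 50} ∩ (A ∖ {50}) = ∅, so x is NOT a limit point.
Collecting: A' = ∅.


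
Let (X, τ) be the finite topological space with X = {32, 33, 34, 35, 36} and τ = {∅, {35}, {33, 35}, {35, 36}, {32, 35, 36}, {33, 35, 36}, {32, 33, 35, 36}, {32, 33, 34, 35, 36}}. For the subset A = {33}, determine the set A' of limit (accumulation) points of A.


A' = {34}

For each x ∈ X, list the open sets U ∈ τ with x ∈ U, then check whether U ∩ (A ∖ {x}) ≠ ∅ for every such U.
  x = 32: open {32, 35, 36} ∋ x has {32, 35, 36} ∩ (A ∖ {32}) = ∅, so x is NOT a limit point.
  x = 33: open {33, 35} ∋ x has {33, 35} ∩ (A ∖ {33}) = ∅, so x is NOT a limit point.
  x = 34: opens ∋ x are {32, 33, 34, 35, 36}; each meets A ∖ {34}, so x IS a limit point.
  x = 35: open {35} ∋ x has {35} ∩ (A ∖ {35}) = ∅, so x is NOT a limit point.
  x = 36: open {35, 36} ∋ x has {35, 36} ∩ (A ∖ {36}) = ∅, so x is NOT a limit point.
Collecting: A' = {34}.


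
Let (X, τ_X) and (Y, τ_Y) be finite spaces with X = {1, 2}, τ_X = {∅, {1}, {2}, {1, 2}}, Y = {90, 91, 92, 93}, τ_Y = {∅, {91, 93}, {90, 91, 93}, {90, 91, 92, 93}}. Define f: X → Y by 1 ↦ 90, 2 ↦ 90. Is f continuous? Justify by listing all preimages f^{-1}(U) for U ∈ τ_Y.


f IS continuous.

Compute f^{-1}(U) for each U ∈ τ_Y:
  U = ∅: f^{-1}(U) = ∅ ∈ τ_X ✓.
  U = {91, 93}: f^{-1}(U) = ∅ ∈ τ_X ✓.
  U = {90, 91, 93}: f^{-1}(U) = {1, 2} ∈ τ_X ✓.
  U = {90, 91, 92, 93}: f^{-1}(U) = {1, 2} ∈ τ_X ✓.
Every preimage lies in τ_X, so f IS continuous.


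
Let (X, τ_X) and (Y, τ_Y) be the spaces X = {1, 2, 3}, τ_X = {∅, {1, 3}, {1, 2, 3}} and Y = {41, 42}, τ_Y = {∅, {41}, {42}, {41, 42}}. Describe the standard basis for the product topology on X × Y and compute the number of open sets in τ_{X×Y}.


Basis B = {∅ × ∅, {1, 3} × {41}, {1, 3} × {42}, {1, 2, 3} × {41}, {1, 2, 3} × {42}, {1, 3} × {41, 42}, {1, 2, 3} × {41, 42}}; |τ_{X×Y}| = 9.

Enumerate products U × V with U ∈ τ_X, V ∈ τ_Y (deduplicated):
  ∅ × ∅ = {} (∅)
  {1, 3} × {41} = {(1,41), (3,41)}
  {1, 3} × {42} = {(1,42), (3,42)}
  {1, 2, 3} × {41} = {(1,41), (2,41), (3,41)}
  {1, 2, 3} × {42} = {(1,42), (2,42), (3,42)}
  {1, 3} × {41, 42} = {(1,41), (1,42), (3,41), (3,42)}
  {1, 2, 3} × {41, 42} = {(1,41), (1,42), (2,41), (2,42), (3,41), (3,42)}
These 7 distinct sets form the basis B.
Close under arbitrary unions to get τ_{X×Y}; counting gives |τ_{X×Y}| = 9.


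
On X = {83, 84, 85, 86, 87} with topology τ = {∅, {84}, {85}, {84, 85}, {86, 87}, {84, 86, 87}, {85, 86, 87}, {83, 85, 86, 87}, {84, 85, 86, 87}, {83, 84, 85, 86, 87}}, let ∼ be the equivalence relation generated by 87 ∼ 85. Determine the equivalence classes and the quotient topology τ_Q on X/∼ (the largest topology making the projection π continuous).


X/∼ = {[83], [84], [85=87], [86]}; |τ_Q| = 6.

Equivalence classes: [83], [84], [85=87], [86].
Quotient map π: X → X/∼ sends 83 ↦ [83], 84 ↦ [84], 85 ↦ [85=87], 86 ↦ [86], 87 ↦ [85=87].
For each subset V ⊆ X/∼, compute π^{-1}(V) ⊆ X and check whether π^{-1}(V) ∈ τ. V is open in τ_Q iff π^{-1}(V) ∈ τ.
  V = {}: π^{-1}(V) = ∅ ∈ τ ✓.
  V = {[83]}: π^{-1}(V) = {83} ∉ τ ✗.
  V = {[84]}: π^{-1}(V) = {84} ∈ τ ✓.
  V = {[83], [84]}: π^{-1}(V) = {83, 84} ∉ τ ✗.
  V = {[85=87]}: π^{-1}(V) = {85, 87} ∉ τ ✗.
  V = {[83], [85=87]}: π^{-1}(V) = {83, 85, 87} ∉ τ ✗.
  V = {[84], [85=87]}: π^{-1}(V) = {84, 85, 87} ∉ τ ✗.
  V = {[83], [84], [85=87]}: π^{-1}(V) = {83, 84, 85, 87} ∉ τ ✗.
  V = {[86]}: π^{-1}(V) = {86} ∉ τ ✗.
  V = {[83], [86]}: π^{-1}(V) = {83, 86} ∉ τ ✗.
  V = {[84], [86]}: π^{-1}(V) = {84, 86} ∉ τ ✗.
  V = {[83], [84], [86]}: π^{-1}(V) = {83, 84, 86} ∉ τ ✗.
  V = {[85=87], [86]}: π^{-1}(V) = {85, 86, 87} ∈ τ ✓.
  V = {[83], [85=87], [86]}: π^{-1}(V) = {83, 85, 86, 87} ∈ τ ✓.
  V = {[84], [85=87], [86]}: π^{-1}(V) = {84, 85, 86, 87} ∈ τ ✓.
  V = {[83], [84], [85=87], [86]}: π^{-1}(V) = {83, 84, 85, 86, 87} ∈ τ ✓.
Open sets in the quotient: τ_Q = {{}, {[84]}, {[85=87], [86]}, {[83], [85=87], [86]}, {[84], [85=87], [86]}, {[83], [84], [85=87], [86]}} (6 elements).


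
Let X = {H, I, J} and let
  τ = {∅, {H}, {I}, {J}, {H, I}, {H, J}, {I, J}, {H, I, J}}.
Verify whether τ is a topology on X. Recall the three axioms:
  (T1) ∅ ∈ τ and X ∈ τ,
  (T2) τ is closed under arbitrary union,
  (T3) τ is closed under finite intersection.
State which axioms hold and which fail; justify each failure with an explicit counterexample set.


τ IS a topology on X.

Axiom (T1): ∅ ∈ τ? Yes; X ∈ τ? Yes.
Axiom (T2/T3): check pairwise unions and intersections of members of τ.
All pairwise intersections and unions checked — each lies in τ. Therefore τ satisfies (T1), (T2), (T3): it IS a topology on X.


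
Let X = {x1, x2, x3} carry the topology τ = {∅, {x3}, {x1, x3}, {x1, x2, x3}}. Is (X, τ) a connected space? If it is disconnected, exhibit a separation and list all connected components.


(X, τ) is connected.

Find clopen sets (U ∈ τ with X ∖ U ∈ τ):
  U = ∅, X ∖ U = {x1, x2, x3} — both open, so U is clopen.
  U = {x1, x2, x3}, X ∖ U = ∅ — both open, so U is clopen.
Only trivial clopens (∅ and X) exist, so (X, τ) is connected.
Compute connected components by grouping points that agree on all clopens:
  component: {x1, x2, x3}


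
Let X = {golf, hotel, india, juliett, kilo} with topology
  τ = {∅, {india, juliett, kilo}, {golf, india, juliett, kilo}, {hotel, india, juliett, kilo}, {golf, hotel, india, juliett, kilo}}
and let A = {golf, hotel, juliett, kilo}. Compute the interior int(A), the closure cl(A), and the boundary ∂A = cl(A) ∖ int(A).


int(A) = ∅, cl(A) = {golf, hotel, india, juliett, kilo}, ∂A = {golf, hotel, india, juliett, kilo}.

Closed sets in (X, τ) are complements of opens:
  closed(X, τ) = {∅, {golf}, {hotel}, {golf, hotel}, {golf, hotel, india, juliett, kilo}}.
int(A) = ⋃ {U ∈ τ : U ⊆ A}. Opens contained in A: ∅.
Taking the union of these: int(A) = ∅.
cl(A) = ⋂ {C closed : A ⊆ C}. Closed sets containing A: {golf, hotel, india, juliett, kilo}.
Intersecting these: cl(A) = {golf, hotel, india, juliett, kilo}.
∂A = cl(A) ∖ int(A) = {golf, hotel, india, juliett, kilo} ∖ ∅ = {golf, hotel, india, juliett, kilo}.


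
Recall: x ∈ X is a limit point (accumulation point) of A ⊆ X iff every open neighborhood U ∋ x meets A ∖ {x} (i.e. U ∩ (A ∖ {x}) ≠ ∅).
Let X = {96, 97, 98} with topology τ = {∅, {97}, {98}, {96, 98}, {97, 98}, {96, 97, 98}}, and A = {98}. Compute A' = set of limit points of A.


A' = {96}

For each x ∈ X, list the open sets U ∈ τ with x ∈ U, then check whether U ∩ (A ∖ {x}) ≠ ∅ for every such U.
  x = 96: opens ∋ x are {96, 98}, {96, 97, 98}; each meets A ∖ {96}, so x IS a limit point.
  x = 97: open {97} ∋ x has {97} ∩ (A ∖ {97}) = ∅, so x is NOT a limit point.
  x = 98: open {98} ∋ x has {98} ∩ (A ∖ {98}) = ∅, so x is NOT a limit point.
Collecting: A' = {96}.


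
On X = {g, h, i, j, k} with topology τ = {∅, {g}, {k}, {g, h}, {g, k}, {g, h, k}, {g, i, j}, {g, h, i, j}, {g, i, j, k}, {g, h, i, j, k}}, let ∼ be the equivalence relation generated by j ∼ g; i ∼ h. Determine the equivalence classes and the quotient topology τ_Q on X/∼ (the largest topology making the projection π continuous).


X/∼ = {[g=j], [h=i], [k]}; |τ_Q| = 4.

Equivalence classes: [g=j], [h=i], [k].
Quotient map π: X → X/∼ sends g ↦ [g=j], h ↦ [h=i], i ↦ [h=i], j ↦ [g=j], k ↦ [k].
For each subset V ⊆ X/∼, compute π^{-1}(V) ⊆ X and check whether π^{-1}(V) ∈ τ. V is open in τ_Q iff π^{-1}(V) ∈ τ.
  V = {}: π^{-1}(V) = ∅ ∈ τ ✓.
  V = {[g=j]}: π^{-1}(V) = {g, j} ∉ τ ✗.
  V = {[h=i]}: π^{-1}(V) = {h, i} ∉ τ ✗.
  V = {[g=j], [h=i]}: π^{-1}(V) = {g, h, i, j} ∈ τ ✓.
  V = {[k]}: π^{-1}(V) = {k} ∈ τ ✓.
  V = {[g=j], [k]}: π^{-1}(V) = {g, j, k} ∉ τ ✗.
  V = {[h=i], [k]}: π^{-1}(V) = {h, i, k} ∉ τ ✗.
  V = {[g=j], [h=i], [k]}: π^{-1}(V) = {g, h, i, j, k} ∈ τ ✓.
Open sets in the quotient: τ_Q = {{}, {[g=j], [h=i]}, {[k]}, {[g=j], [h=i], [k]}} (4 elements).


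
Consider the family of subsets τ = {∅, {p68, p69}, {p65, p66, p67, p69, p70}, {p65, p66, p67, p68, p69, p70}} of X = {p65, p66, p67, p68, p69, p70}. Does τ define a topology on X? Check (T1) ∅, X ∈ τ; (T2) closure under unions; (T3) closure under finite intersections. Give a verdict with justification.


τ is NOT a topology on X.

Axiom (T1): ∅ ∈ τ? Yes; X ∈ τ? Yes.
Axiom (T2/T3): check pairwise unions and intersections of members of τ.
Counterexample for (T3): {p68, p69} ∩ {p65, p66, p67, p69, p70} = {p69} ∉ τ. Therefore τ is NOT a topology.


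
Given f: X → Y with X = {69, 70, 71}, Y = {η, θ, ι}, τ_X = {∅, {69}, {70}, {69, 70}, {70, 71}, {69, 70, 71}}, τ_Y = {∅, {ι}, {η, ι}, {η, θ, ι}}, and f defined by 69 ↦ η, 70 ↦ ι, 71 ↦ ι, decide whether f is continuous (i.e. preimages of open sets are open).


f IS continuous.

Compute f^{-1}(U) for each U ∈ τ_Y:
  U = ∅: f^{-1}(U) = ∅ ∈ τ_X ✓.
  U = {ι}: f^{-1}(U) = {70, 71} ∈ τ_X ✓.
  U = {η, ι}: f^{-1}(U) = {69, 70, 71} ∈ τ_X ✓.
  U = {η, θ, ι}: f^{-1}(U) = {69, 70, 71} ∈ τ_X ✓.
Every preimage lies in τ_X, so f IS continuous.


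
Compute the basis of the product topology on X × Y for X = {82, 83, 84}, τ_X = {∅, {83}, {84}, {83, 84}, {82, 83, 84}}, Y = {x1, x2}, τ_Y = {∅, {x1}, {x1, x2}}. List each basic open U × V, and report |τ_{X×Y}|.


Basis B = {∅ × ∅, {83} × {x1}, {84} × {x1}, {83} × {x1, x2}, {83, 84} × {x1}, {84} × {x1, x2}, {82, 83, 84} × {x1}, {83, 84} × {x1, x2}, {82, 83, 84} × {x1, x2}}; |τ_{X×Y}| = 14.

Enumerate products U × V with U ∈ τ_X, V ∈ τ_Y (deduplicated):
  ∅ × ∅ = {} (∅)
  {83} × {x1} = {(83,x1)}
  {84} × {x1} = {(84,x1)}
  {83} × {x1, x2} = {(83,x1), (83,x2)}
  {83, 84} × {x1} = {(83,x1), (84,x1)}
  {84} × {x1, x2} = {(84,x1), (84,x2)}
  {82, 83, 84} × {x1} = {(82,x1), (83,x1), (84,x1)}
  {83, 84} × {x1, x2} = {(83,x1), (83,x2), (84,x1), (84,x2)}
  {82, 83, 84} × {x1, x2} = {(82,x1), (82,x2), (83,x1), (83,x2), (84,x1), (84,x2)}
These 9 distinct sets form the basis B.
Close under arbitrary unions to get τ_{X×Y}; counting gives |τ_{X×Y}| = 14.


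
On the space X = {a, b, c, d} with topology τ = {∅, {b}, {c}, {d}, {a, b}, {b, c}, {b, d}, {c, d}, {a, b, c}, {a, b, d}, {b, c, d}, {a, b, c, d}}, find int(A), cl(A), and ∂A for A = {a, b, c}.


int(A) = {a, b, c}, cl(A) = {a, b, c}, ∂A = ∅.

Closed sets in (X, τ) are complements of opens:
  closed(X, τ) = {∅, {a}, {c}, {d}, {a, b}, {a, c}, {a, d}, {c, d}, {a, b, c}, {a, b, d}, {a, c, d}, {a, b, c, d}}.
int(A) = ⋃ {U ∈ τ : U ⊆ A}. Opens contained in A: ∅, {b}, {c}, {a, b}, {b, c}, {a, b, c}.
Taking the union of these: int(A) = {a, b, c}.
cl(A) = ⋂ {C closed : A ⊆ C}. Closed sets containing A: {a, b, c}, {a, b, c, d}.
Intersecting these: cl(A) = {a, b, c}.
∂A = cl(A) ∖ int(A) = {a, b, c} ∖ {a, b, c} = ∅.


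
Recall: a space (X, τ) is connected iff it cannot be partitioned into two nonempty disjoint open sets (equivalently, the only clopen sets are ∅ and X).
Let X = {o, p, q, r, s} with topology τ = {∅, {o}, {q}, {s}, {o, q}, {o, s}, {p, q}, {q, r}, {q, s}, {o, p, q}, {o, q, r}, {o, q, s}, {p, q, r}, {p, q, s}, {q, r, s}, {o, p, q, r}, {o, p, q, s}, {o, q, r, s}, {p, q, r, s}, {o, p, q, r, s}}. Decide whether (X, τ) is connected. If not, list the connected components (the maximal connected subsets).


(X, τ) is disconnected; components = [{o}, {s}, {p, q, r}].

Find clopen sets (U ∈ τ with X ∖ U ∈ τ):
  U = ∅, X ∖ U = {o, p, q, r, s} — both open, so U is clopen.
  U = {o}, X ∖ U = {p, q, r, s} — both open, so U is clopen.
  U = {s}, X ∖ U = {o, p, q, r} — both open, so U is clopen.
  U = {o, s}, X ∖ U = {p, q, r} — both open, so U is clopen.
  U = {p, q, r}, X ∖ U = {o, s} — both open, so U is clopen.
  U = {o, p, q, r}, X ∖ U = {s} — both open, so U is clopen.
  U = {p, q, r, s}, X ∖ U = {o} — both open, so U is clopen.
  U = {o, p, q, r, s}, X ∖ U = ∅ — both open, so U is clopen.
Nontrivial clopen(s) exist: e.g. {p, q, r, s}. So (X, τ) is disconnected.
Compute connected components by grouping points that agree on all clopens:
  component: {o}
  component: {s}
  component: {p, q, r}


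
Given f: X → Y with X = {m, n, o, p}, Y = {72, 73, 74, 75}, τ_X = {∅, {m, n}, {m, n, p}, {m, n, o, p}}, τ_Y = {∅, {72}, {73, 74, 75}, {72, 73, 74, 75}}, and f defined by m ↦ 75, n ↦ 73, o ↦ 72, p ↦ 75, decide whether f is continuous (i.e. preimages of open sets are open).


f is NOT continuous.

Compute f^{-1}(U) for each U ∈ τ_Y:
  U = ∅: f^{-1}(U) = ∅ ∈ τ_X ✓.
  U = {72}: f^{-1}(U) = {o} ∉ τ_X ✗.
  U = {73, 74, 75}: f^{-1}(U) = {m, n, p} ∈ τ_X ✓.
  U = {72, 73, 74, 75}: f^{-1}(U) = {m, n, o, p} ∈ τ_X ✓.
Found U = {72} with f^{-1}(U) = {o} not in τ_X. Therefore f is NOT continuous.


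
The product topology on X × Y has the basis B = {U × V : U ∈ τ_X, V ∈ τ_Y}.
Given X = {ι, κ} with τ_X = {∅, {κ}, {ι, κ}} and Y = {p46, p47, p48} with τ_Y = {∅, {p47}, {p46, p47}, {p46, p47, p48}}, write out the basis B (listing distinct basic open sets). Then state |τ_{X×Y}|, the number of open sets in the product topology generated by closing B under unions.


Basis B = {∅ × ∅, {κ} × {p47}, {ι, κ} × {p47}, {κ} × {p46, p47}, {κ} × {p46, p47, p48}, {ι, κ} × {p46, p47}, {ι, κ} × {p46, p47, p48}}; |τ_{X×Y}| = 10.

Enumerate products U × V with U ∈ τ_X, V ∈ τ_Y (deduplicated):
  ∅ × ∅ = {} (∅)
  {κ} × {p47} = {(κ,p47)}
  {ι, κ} × {p47} = {(ι,p47), (κ,p47)}
  {κ} × {p46, p47} = {(κ,p46), (κ,p47)}
  {κ} × {p46, p47, p48} = {(κ,p46), (κ,p47), (κ,p48)}
  {ι, κ} × {p46, p47} = {(ι,p46), (ι,p47), (κ,p46), (κ,p47)}
  {ι, κ} × {p46, p47, p48} = {(ι,p46), (ι,p47), (ι,p48), (κ,p46), (κ,p47), (κ,p48)}
These 7 distinct sets form the basis B.
Close under arbitrary unions to get τ_{X×Y}; counting gives |τ_{X×Y}| = 10.


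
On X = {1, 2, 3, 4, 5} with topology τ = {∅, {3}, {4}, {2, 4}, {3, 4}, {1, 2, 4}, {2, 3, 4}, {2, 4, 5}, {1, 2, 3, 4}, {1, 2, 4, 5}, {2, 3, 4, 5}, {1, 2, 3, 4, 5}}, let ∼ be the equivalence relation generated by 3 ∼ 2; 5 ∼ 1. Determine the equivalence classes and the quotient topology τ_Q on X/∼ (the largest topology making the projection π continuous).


X/∼ = {[1=5], [2=3], [4]}; |τ_Q| = 4.

Equivalence classes: [1=5], [2=3], [4].
Quotient map π: X → X/∼ sends 1 ↦ [1=5], 2 ↦ [2=3], 3 ↦ [2=3], 4 ↦ [4], 5 ↦ [1=5].
For each subset V ⊆ X/∼, compute π^{-1}(V) ⊆ X and check whether π^{-1}(V) ∈ τ. V is open in τ_Q iff π^{-1}(V) ∈ τ.
  V = {}: π^{-1}(V) = ∅ ∈ τ ✓.
  V = {[1=5]}: π^{-1}(V) = {1, 5} ∉ τ ✗.
  V = {[2=3]}: π^{-1}(V) = {2, 3} ∉ τ ✗.
  V = {[1=5], [2=3]}: π^{-1}(V) = {1, 2, 3, 5} ∉ τ ✗.
  V = {[4]}: π^{-1}(V) = {4} ∈ τ ✓.
  V = {[1=5], [4]}: π^{-1}(V) = {1, 4, 5} ∉ τ ✗.
  V = {[2=3], [4]}: π^{-1}(V) = {2, 3, 4} ∈ τ ✓.
  V = {[1=5], [2=3], [4]}: π^{-1}(V) = {1, 2, 3, 4, 5} ∈ τ ✓.
Open sets in the quotient: τ_Q = {{}, {[4]}, {[2=3], [4]}, {[1=5], [2=3], [4]}} (4 elements).


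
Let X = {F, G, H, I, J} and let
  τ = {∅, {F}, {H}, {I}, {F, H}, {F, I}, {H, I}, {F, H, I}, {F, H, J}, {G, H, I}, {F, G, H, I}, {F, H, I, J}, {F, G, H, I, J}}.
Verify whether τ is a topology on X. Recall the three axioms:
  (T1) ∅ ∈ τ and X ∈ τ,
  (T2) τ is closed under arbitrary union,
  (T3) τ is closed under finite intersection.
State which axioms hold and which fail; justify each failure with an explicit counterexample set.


τ IS a topology on X.

Axiom (T1): ∅ ∈ τ? Yes; X ∈ τ? Yes.
Axiom (T2/T3): check pairwise unions and intersections of members of τ.
All pairwise intersections and unions checked — each lies in τ. Therefore τ satisfies (T1), (T2), (T3): it IS a topology on X.


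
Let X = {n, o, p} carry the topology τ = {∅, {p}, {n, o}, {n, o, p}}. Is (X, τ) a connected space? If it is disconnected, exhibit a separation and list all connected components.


(X, τ) is disconnected; components = [{p}, {n, o}].

Find clopen sets (U ∈ τ with X ∖ U ∈ τ):
  U = ∅, X ∖ U = {n, o, p} — both open, so U is clopen.
  U = {p}, X ∖ U = {n, o} — both open, so U is clopen.
  U = {n, o}, X ∖ U = {p} — both open, so U is clopen.
  U = {n, o, p}, X ∖ U = ∅ — both open, so U is clopen.
Nontrivial clopen(s) exist: e.g. {p}. So (X, τ) is disconnected.
Compute connected components by grouping points that agree on all clopens:
  component: {p}
  component: {n, o}


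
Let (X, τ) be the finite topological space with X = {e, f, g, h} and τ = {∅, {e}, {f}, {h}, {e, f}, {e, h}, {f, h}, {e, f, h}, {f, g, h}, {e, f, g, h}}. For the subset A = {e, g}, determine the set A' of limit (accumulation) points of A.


A' = ∅

For each x ∈ X, list the open sets U ∈ τ with x ∈ U, then check whether U ∩ (A ∖ {x}) ≠ ∅ for every such U.
  x = e: open {e} ∋ x has {e} ∩ (A ∖ {e}) = ∅, so x is NOT a limit point.
  x = f: open {f} ∋ x has {f} ∩ (A ∖ {f}) = ∅, so x is NOT a limit point.
  x = g: open {f, g, h} ∋ x has {f, g, h} ∩ (A ∖ {g}) = ∅, so x is NOT a limit point.
  x = h: open {h} ∋ x has {h} ∩ (A ∖ {h}) = ∅, so x is NOT a limit point.
Collecting: A' = ∅.


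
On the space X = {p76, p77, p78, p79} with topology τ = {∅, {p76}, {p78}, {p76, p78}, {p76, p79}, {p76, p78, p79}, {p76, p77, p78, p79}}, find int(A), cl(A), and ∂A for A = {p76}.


int(A) = {p76}, cl(A) = {p76, p77, p79}, ∂A = {p77, p79}.

Closed sets in (X, τ) are complements of opens:
  closed(X, τ) = {∅, {p77}, {p77, p78}, {p77, p79}, {p76, p77, p79}, {p77, p78, p79}, {p76, p77, p78, p79}}.
int(A) = ⋃ {U ∈ τ : U ⊆ A}. Opens contained in A: ∅, {p76}.
Taking the union of these: int(A) = {p76}.
cl(A) = ⋂ {C closed : A ⊆ C}. Closed sets containing A: {p76, p77, p79}, {p76, p77, p78, p79}.
Intersecting these: cl(A) = {p76, p77, p79}.
∂A = cl(A) ∖ int(A) = {p76, p77, p79} ∖ {p76} = {p77, p79}.


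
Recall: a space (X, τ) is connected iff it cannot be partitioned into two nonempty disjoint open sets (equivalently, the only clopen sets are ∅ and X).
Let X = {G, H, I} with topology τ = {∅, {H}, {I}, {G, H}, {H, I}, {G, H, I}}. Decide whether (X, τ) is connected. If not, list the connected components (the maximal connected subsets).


(X, τ) is disconnected; components = [{I}, {G, H}].

Find clopen sets (U ∈ τ with X ∖ U ∈ τ):
  U = ∅, X ∖ U = {G, H, I} — both open, so U is clopen.
  U = {I}, X ∖ U = {G, H} — both open, so U is clopen.
  U = {G, H}, X ∖ U = {I} — both open, so U is clopen.
  U = {G, H, I}, X ∖ U = ∅ — both open, so U is clopen.
Nontrivial clopen(s) exist: e.g. {I}. So (X, τ) is disconnected.
Compute connected components by grouping points that agree on all clopens:
  component: {I}
  component: {G, H}


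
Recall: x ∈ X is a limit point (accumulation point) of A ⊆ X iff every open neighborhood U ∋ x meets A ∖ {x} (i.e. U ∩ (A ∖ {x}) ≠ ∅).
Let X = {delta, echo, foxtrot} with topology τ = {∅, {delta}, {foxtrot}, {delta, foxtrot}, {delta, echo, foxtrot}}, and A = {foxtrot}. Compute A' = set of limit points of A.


A' = {echo}

For each x ∈ X, list the open sets U ∈ τ with x ∈ U, then check whether U ∩ (A ∖ {x}) ≠ ∅ for every such U.
  x = delta: open {delta} ∋ x has {delta} ∩ (A ∖ {delta}) = ∅, so x is NOT a limit point.
  x = echo: opens ∋ x are {delta, echo, foxtrot}; each meets A ∖ {echo}, so x IS a limit point.
  x = foxtrot: open {foxtrot} ∋ x has {foxtrot} ∩ (A ∖ {foxtrot}) = ∅, so x is NOT a limit point.
Collecting: A' = {echo}.


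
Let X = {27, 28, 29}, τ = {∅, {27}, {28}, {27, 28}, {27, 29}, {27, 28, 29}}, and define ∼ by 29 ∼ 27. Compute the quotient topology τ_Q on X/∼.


X/∼ = {[27=29], [28]}; |τ_Q| = 4.

Equivalence classes: [27=29], [28].
Quotient map π: X → X/∼ sends 27 ↦ [27=29], 28 ↦ [28], 29 ↦ [27=29].
For each subset V ⊆ X/∼, compute π^{-1}(V) ⊆ X and check whether π^{-1}(V) ∈ τ. V is open in τ_Q iff π^{-1}(V) ∈ τ.
  V = {}: π^{-1}(V) = ∅ ∈ τ ✓.
  V = {[27=29]}: π^{-1}(V) = {27, 29} ∈ τ ✓.
  V = {[28]}: π^{-1}(V) = {28} ∈ τ ✓.
  V = {[27=29], [28]}: π^{-1}(V) = {27, 28, 29} ∈ τ ✓.
Open sets in the quotient: τ_Q = {{}, {[27=29]}, {[28]}, {[27=29], [28]}} (4 elements).


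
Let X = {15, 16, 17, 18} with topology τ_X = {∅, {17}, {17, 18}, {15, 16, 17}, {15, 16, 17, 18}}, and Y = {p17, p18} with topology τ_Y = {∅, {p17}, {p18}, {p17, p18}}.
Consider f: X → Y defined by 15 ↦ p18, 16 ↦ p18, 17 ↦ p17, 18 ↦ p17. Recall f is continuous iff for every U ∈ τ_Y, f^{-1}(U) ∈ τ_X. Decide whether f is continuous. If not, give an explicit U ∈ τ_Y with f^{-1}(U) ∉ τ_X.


f is NOT continuous.

Compute f^{-1}(U) for each U ∈ τ_Y:
  U = ∅: f^{-1}(U) = ∅ ∈ τ_X ✓.
  U = {p17}: f^{-1}(U) = {17, 18} ∈ τ_X ✓.
  U = {p18}: f^{-1}(U) = {15, 16} ∉ τ_X ✗.
  U = {p17, p18}: f^{-1}(U) = {15, 16, 17, 18} ∈ τ_X ✓.
Found U = {p18} with f^{-1}(U) = {15, 16} not in τ_X. Therefore f is NOT continuous.
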